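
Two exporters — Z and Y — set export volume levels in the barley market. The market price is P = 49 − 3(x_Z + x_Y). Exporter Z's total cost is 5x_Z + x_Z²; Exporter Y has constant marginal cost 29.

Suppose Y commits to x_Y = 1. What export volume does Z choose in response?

Exporter Z's profit: π = x_Z(49 − 3(x_Z + x_Y)) − 5x_Z − x_Z².
∂π/∂x_Z = 44 − 8x_Z − 3x_Y = 0, so x_Z = 5.5 − 0.375x_Y.
At x_Y = 1: x_Z = 5.5 − 0.375·1 = 5.125.

5.125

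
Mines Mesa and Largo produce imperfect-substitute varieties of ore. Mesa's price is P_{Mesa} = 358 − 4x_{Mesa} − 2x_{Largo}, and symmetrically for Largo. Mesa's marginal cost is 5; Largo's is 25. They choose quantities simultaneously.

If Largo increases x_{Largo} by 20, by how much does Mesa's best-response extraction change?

-5

Mine Mesa's profit: π = x_{Mesa}(358 − 4x_{Mesa} − 2x_{Largo}) − 5x_{Mesa}.
∂π/∂x_{Mesa} = 353 − 8x_{Mesa} − 2x_{Largo} = 0 ⇒ x_{Mesa} = 44.125 − 0.25x_{Largo}.
The reaction-function slope is −0.25, so a 20-unit rise in x_{Largo} moves x_{Mesa} by −0.25 × 20 = −5. Mesa's best response falls — the actions are strategic substitutes.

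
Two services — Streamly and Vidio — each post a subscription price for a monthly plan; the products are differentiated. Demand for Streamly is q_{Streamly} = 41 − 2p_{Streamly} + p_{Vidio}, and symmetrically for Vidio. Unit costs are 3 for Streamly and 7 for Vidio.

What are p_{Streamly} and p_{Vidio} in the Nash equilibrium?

16.2, 17.8

Streamly's profit: π = (p_{Streamly} − 3)(41 − 2p_{Streamly} + p_{Vidio}).
∂π/∂p_{Streamly} = 47 − 4p_{Streamly} + p_{Vidio} = 0 ⇒ p_{Streamly} = 11.75 + 0.25p_{Vidio}.
Similarly p_{Vidio} = 13.75 + 0.25p_{Streamly}.
Substituting the second reaction function into the first: p_{Streamly} = 11.75 + 0.25(13.75 + 0.25p_{Streamly}), which gives 0.9375p_{Streamly} = 15.1875 ⇒ p_{Streamly} = 16.2.
Then p_{Vidio} = 13.75 + 0.25·16.2 = 17.8.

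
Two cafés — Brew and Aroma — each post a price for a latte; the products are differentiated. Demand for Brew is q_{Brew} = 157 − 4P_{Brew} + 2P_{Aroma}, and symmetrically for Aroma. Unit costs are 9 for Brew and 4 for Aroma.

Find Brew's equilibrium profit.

2025

Brew's profit: π = (P_{Brew} − 9)(157 − 4P_{Brew} + 2P_{Aroma}).
∂π/∂P_{Brew} = 193 − 8P_{Brew} + 2P_{Aroma} = 0 ⇒ P_{Brew} = 24.125 + 0.25P_{Aroma}.
Similarly P_{Aroma} = 21.625 + 0.25P_{Brew}.
Plugging P_{Aroma} into Brew's best response: P_{Brew} = 24.125 + 0.25(21.625 + 0.25P_{Brew}) ⇒ 0.9375P_{Brew} = 945/32, so P_{Brew} = 31.5.
Then P_{Aroma} = 21.625 + 0.25·31.5 = 29.5.
q_{Brew} = 157 − 4·31.5 + 2·29.5 = 90.
Profit = (31.5 − 9)·90 = 2025.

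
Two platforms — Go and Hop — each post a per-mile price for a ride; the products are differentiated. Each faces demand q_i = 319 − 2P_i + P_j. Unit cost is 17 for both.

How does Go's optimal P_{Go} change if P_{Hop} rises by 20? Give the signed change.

5

Go's profit: π = (P_{Go} − 17)(319 − 2P_{Go} + P_{Hop}).
∂π/∂P_{Go} = 353 − 4P_{Go} + P_{Hop} = 0 ⇒ P_{Go} = 88.25 + 0.25P_{Hop}.
The reaction-function slope is 0.25, so a 20-unit rise in P_{Hop} moves P_{Go} by 0.25 × 20 = 5. Go's best response rises — the actions are strategic complements.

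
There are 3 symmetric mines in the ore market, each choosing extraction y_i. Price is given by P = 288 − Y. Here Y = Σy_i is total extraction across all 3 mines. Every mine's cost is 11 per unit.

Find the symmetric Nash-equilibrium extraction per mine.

69.25

A representative mine's profit is π_i = y_i(288 − Y) − 11y_i, with Y = y_i + Σ_{j≠i} y_j.
First-order condition: 277 − 2y_i − Σ_{j≠i} y_j = 0.
With identical mines, set every y_j = y: then 277 − 2y − 2y = 0, i.e. y = 277/4 = 69.25.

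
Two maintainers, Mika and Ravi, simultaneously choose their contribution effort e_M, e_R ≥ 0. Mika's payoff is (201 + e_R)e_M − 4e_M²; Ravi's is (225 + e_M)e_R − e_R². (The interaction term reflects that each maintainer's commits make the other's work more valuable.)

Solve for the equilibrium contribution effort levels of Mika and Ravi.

41.8, 133.4

Expanding Mika's payoff: 201e_M + e_Re_M − 4e_M².
∂π/∂e_M = 201 + e_R − 8e_M = 0, so e_M = 25.125 + 0.125e_R.
Likewise for Ravi: e_R = 112.5 + 0.5e_M.
Solving the two reaction functions simultaneously: (1 − (0.125)(0.5))e_M = 25.125 + 0.125·112.5, so 0.9375e_M = 39.1875 and e_M = 41.8.
Then e_R = 112.5 + 0.5·41.8 = 133.4.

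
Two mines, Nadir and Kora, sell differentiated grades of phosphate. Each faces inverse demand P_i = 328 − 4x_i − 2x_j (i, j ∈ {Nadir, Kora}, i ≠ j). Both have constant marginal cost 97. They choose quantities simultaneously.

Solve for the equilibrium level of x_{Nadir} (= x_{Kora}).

Mine Nadir's profit: π = x_{Nadir}(328 − 4x_{Nadir} − 2x_{Kora}) − 97x_{Nadir}.
∂π/∂x_{Nadir} = 231 − 8x_{Nadir} − 2x_{Kora} = 0 ⇒ x_{Nadir} = 28.875 − 0.25x_{Kora}.
By symmetry x_{Kora} = x_{Nadir}; substituting into the reaction function, 1.25x_{Nadir} = 28.875 and x_{Nadir} = 23.1.

23.1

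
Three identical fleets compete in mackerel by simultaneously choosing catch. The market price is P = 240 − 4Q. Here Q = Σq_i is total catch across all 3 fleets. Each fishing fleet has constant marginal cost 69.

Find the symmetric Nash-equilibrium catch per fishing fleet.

10.6875

A representative fishing fleet's profit is π_i = q_i(240 − 4Q) − 69q_i, with Q = q_i + Σ_{j≠i} q_j.
First-order condition: 171 − 8q_i − 4Σ_{j≠i} q_j = 0.
In a symmetric equilibrium every fishing fleet chooses the same q, so Σ_{j≠i} q_j = 2q. The condition becomes 171 − 16q = 0, giving q = 171/16 = 10.6875.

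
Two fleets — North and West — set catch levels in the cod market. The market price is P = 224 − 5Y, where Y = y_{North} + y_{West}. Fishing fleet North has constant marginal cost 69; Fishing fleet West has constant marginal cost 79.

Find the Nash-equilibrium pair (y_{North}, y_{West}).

11, 9

Fishing fleet North's profit: π = y_{North}(224 − 5(y_{North} + y_{West})) − 69y_{North}.
∂π/∂y_{North} = 155 − 10y_{North} − 5y_{West} = 0, so y_{North} = 15.5 − 0.5y_{West}.
By the same steps for West: y_{West} = 14.5 − 0.5y_{North}.
Plugging y_{West} into North's best response: y_{North} = 15.5 − 0.5(14.5 − 0.5y_{North}) ⇒ 0.75y_{North} = 8.25, so y_{North} = 11.
Then y_{West} = 14.5 − 0.5·11 = 9.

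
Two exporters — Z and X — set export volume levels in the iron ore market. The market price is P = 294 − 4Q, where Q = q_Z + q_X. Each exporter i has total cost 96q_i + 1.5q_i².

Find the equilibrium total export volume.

26.4

Exporter Z's profit: π = q_Z(294 − 4(q_Z + q_X)) − 96q_Z − 1.5q_Z².
∂π/∂q_Z = 198 − 11q_Z − 4q_X = 0, so q_Z = 18 − (4/11)q_X.
Setting q_Z = q_X in the reaction function: q_Z = 18 − (4/11)q_Z, so q_Z = 18 / (15/11) = 13.2.
Total export volume: 13.2 + 13.2 = 26.4.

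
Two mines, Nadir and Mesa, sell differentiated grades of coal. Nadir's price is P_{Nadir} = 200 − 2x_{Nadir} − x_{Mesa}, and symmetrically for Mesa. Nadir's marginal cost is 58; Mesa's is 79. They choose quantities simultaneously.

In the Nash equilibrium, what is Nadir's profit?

Mine Nadir's profit: π = x_{Nadir}(200 − 2x_{Nadir} − x_{Mesa}) − 58x_{Nadir}.
∂π/∂x_{Nadir} = 142 − 4x_{Nadir} − x_{Mesa} = 0 ⇒ x_{Nadir} = 35.5 − 0.25x_{Mesa}.
Similarly x_{Mesa} = 30.25 − 0.25x_{Nadir}.
Substituting the second reaction function into the first: x_{Nadir} = 35.5 − 0.25(30.25 − 0.25x_{Nadir}), which gives 0.9375x_{Nadir} = 27.9375 ⇒ x_{Nadir} = 29.8.
Then x_{Mesa} = 30.25 − 0.25·29.8 = 22.8.
P_{Nadir} = 200 − 2·29.8 − 22.8 = 117.6.
Profit = (117.6 − 58)·29.8 = 1776.08.

1776.08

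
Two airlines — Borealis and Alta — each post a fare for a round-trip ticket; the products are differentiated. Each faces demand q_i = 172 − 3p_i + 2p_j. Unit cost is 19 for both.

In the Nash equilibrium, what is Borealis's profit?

4389.1875

Borealis's profit: π = (p_{Borealis} − 19)(172 − 3p_{Borealis} + 2p_{Alta}).
∂π/∂p_{Borealis} = 229 − 6p_{Borealis} + 2p_{Alta} = 0 ⇒ p_{Borealis} = 229/6 + (1/3)p_{Alta}.
The game is symmetric, so in equilibrium p_{Alta} = p_{Borealis}: the reaction function gives (2/3)p_{Borealis} = 229/6, hence p_{Borealis} = 57.25.
q_{Borealis} = 172 − 3·57.25 + 2·57.25 = 114.75.
Profit = (57.25 − 19)·114.75 = 4389.1875.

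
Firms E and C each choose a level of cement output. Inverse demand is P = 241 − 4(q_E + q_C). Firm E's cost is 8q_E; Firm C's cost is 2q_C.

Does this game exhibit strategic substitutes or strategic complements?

strategic substitutes

Firm E's profit: π = q_E(241 − 4(q_E + q_C)) − 8q_E.
∂π/∂q_E = 233 − 8q_E − 4q_C = 0, so q_E = 29.125 − 0.5q_C.
The best-response slope dq_E/dq_C = −0.5 < 0: the reaction function is downward-sloping, so the choices are strategic substitutes.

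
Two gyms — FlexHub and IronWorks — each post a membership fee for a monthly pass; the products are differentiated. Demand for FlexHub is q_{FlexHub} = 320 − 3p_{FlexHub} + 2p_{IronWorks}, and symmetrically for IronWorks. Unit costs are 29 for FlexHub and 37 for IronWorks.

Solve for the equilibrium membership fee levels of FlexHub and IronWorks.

FlexHub's profit: π = (p_{FlexHub} − 29)(320 − 3p_{FlexHub} + 2p_{IronWorks}).
∂π/∂p_{FlexHub} = 407 − 6p_{FlexHub} + 2p_{IronWorks} = 0 ⇒ p_{FlexHub} = 407/6 + (1/3)p_{IronWorks}.
Similarly p_{IronWorks} = 431/6 + (1/3)p_{FlexHub}.
Plugging p_{IronWorks} into FlexHub's best response: p_{FlexHub} = 407/6 + (1/3)(431/6 + (1/3)p_{FlexHub}) ⇒ (8/9)p_{FlexHub} = 826/9, so p_{FlexHub} = 103.25.
Then p_{IronWorks} = 431/6 + (1/3)·103.25 = 106.25.

103.25, 106.25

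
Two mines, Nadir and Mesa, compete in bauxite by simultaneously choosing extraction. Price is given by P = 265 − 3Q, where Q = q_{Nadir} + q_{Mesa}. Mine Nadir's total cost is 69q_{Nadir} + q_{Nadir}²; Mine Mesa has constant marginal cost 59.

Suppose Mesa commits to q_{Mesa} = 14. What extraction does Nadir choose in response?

19.25

Mine Nadir's profit: π = q_{Nadir}(265 − 3(q_{Nadir} + q_{Mesa})) − 69q_{Nadir} − q_{Nadir}².
∂π/∂q_{Nadir} = 196 − 8q_{Nadir} − 3q_{Mesa} = 0, so q_{Nadir} = 24.5 − 0.375q_{Mesa}.
At q_{Mesa} = 14: q_{Nadir} = 24.5 − 0.375·14 = 19.25.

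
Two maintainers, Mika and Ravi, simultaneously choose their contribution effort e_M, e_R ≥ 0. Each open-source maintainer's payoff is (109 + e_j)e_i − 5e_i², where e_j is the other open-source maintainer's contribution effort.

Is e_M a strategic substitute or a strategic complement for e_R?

Mika's payoff is (109 + e_R)e_M − 5e_M².
∂π/∂e_M = 109 + e_R − 10e_M = 0, so e_M = 10.9 + 0.1e_R.
The best-response slope de_M/de_R = 0.1 > 0: the reaction function is upward-sloping, so the choices are strategic complements.

strategic complements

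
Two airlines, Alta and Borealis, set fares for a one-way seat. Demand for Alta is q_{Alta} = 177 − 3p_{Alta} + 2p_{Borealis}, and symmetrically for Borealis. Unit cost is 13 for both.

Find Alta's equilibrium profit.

Alta's profit: π = (p_{Alta} − 13)(177 − 3p_{Alta} + 2p_{Borealis}).
∂π/∂p_{Alta} = 216 − 6p_{Alta} + 2p_{Borealis} = 0 ⇒ p_{Alta} = 36 + (1/3)p_{Borealis}.
By symmetry p_{Borealis} = p_{Alta}; substituting into the reaction function, (2/3)p_{Alta} = 36 and p_{Alta} = 54.
q_{Alta} = 177 − 3·54 + 2·54 = 123.
Profit = (54 − 13)·123 = 5043.

5043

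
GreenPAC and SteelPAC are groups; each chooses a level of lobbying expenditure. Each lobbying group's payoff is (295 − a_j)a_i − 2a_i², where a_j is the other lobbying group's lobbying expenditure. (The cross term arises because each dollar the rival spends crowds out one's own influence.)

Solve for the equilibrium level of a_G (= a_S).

GreenPAC's payoff is (295 − a_S)a_G − 2a_G².
∂π/∂a_G = 295 − a_S − 4a_G = 0, so a_G = 73.75 − 0.25a_S.
The game is symmetric, so in equilibrium a_S = a_G: the reaction function gives 1.25a_G = 73.75, hence a_G = 59.

59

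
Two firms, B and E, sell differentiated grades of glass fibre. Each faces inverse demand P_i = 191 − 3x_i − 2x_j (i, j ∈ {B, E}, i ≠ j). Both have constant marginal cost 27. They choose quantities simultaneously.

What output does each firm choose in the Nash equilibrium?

20.5

Firm B's profit: π = x_B(191 − 3x_B − 2x_E) − 27x_B.
∂π/∂x_B = 164 − 6x_B − 2x_E = 0 ⇒ x_B = 82/3 − (1/3)x_E.
The game is symmetric, so in equilibrium x_E = x_B: the reaction function gives (4/3)x_B = 82/3, hence x_B = 20.5.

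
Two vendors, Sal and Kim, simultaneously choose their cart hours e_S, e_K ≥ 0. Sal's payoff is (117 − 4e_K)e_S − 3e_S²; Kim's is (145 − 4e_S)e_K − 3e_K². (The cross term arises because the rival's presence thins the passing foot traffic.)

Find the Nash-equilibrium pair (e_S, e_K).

Expanding Sal's payoff: 117e_S − 4e_Ke_S − 3e_S².
∂π/∂e_S = 117 − 4e_K − 6e_S = 0, so e_S = 19.5 − (2/3)e_K.
Likewise for Kim: e_K = 145/6 − (2/3)e_S.
Substituting the second reaction function into the first: e_S = 19.5 − (2/3)(145/6 − (2/3)e_S), which gives (5/9)e_S = 61/18 ⇒ e_S = 6.1.
Then e_K = 145/6 − (2/3)·6.1 = 20.1.

6.1, 20.1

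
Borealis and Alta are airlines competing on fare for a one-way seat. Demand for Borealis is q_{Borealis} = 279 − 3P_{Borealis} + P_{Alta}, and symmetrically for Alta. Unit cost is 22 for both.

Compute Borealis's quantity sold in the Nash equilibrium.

Borealis's profit: π = (P_{Borealis} − 22)(279 − 3P_{Borealis} + P_{Alta}).
∂π/∂P_{Borealis} = 345 − 6P_{Borealis} + P_{Alta} = 0 ⇒ P_{Borealis} = 57.5 + (1/6)P_{Alta}.
By symmetry P_{Alta} = P_{Borealis}; substituting into the reaction function, (5/6)P_{Borealis} = 57.5 and P_{Borealis} = 69.
q_{Borealis} = 279 − 3·69 + 69 = 141.

141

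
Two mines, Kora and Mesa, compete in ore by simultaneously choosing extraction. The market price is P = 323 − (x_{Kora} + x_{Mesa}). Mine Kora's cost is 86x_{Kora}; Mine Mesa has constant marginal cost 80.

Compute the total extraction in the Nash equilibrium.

Mine Kora's profit: π = x_{Kora}(323 − (x_{Kora} + x_{Mesa})) − 86x_{Kora}.
∂π/∂x_{Kora} = 237 − 2x_{Kora} − x_{Mesa} = 0, so x_{Kora} = 118.5 − 0.5x_{Mesa}.
By the same steps for Mesa: x_{Mesa} = 121.5 − 0.5x_{Kora}.
Solving the two reaction functions simultaneously: (1 − (−0.5)(−0.5))x_{Kora} = 118.5 − 0.5·121.5, so 0.75x_{Kora} = 57.75 and x_{Kora} = 77.
Then x_{Mesa} = 121.5 − 0.5·77 = 83.
Total extraction: 77 + 83 = 160.

160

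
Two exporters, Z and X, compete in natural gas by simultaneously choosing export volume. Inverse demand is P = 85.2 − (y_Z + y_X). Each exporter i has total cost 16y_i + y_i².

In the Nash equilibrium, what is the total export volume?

27.68

Exporter Z's profit: π = y_Z(85.2 − (y_Z + y_X)) − 16y_Z − y_Z².
∂π/∂y_Z = 69.2 − 4y_Z − y_X = 0, so y_Z = 17.3 − 0.25y_X.
Setting y_Z = y_X in the reaction function: y_Z = 17.3 − 0.25y_Z, so y_Z = 17.3 / 1.25 = 13.84.
Total export volume: 13.84 + 13.84 = 27.68.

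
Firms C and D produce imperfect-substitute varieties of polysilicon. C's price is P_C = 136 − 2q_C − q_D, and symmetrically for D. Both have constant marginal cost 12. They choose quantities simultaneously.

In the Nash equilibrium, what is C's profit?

1230.08

Firm C's profit: π = q_C(136 − 2q_C − q_D) − 12q_C.
∂π/∂q_C = 124 − 4q_C − q_D = 0 ⇒ q_C = 31 − 0.25q_D.
By symmetry q_D = q_C; substituting into the reaction function, 1.25q_C = 31 and q_C = 24.8.
P_C = 136 − 2·24.8 − 24.8 = 61.6.
Profit = (61.6 − 12)·24.8 = 1230.08.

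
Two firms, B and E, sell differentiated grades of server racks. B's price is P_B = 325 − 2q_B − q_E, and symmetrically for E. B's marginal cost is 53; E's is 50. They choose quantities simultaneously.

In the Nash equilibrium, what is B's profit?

5875.28

Firm B's profit: π = q_B(325 − 2q_B − q_E) − 53q_B.
∂π/∂q_B = 272 − 4q_B − q_E = 0 ⇒ q_B = 68 − 0.25q_E.
Similarly q_E = 68.75 − 0.25q_B.
Solving the two reaction functions simultaneously: (1 − (−0.25)(−0.25))q_B = 68 − 0.25·68.75, so 0.9375q_B = 50.8125 and q_B = 54.2.
Then q_E = 68.75 − 0.25·54.2 = 55.2.
P_B = 325 − 2·54.2 − 55.2 = 161.4.
Profit = (161.4 − 53)·54.2 = 5875.28.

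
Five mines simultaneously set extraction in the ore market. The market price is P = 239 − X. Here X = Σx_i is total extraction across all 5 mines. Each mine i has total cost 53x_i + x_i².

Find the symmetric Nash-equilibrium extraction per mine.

A representative mine's profit is π_i = x_i(239 − X) − 53x_i − x_i², with X = x_i + Σ_{j≠i} x_j.
First-order condition: 186 − 4x_i − Σ_{j≠i} x_j = 0.
In a symmetric equilibrium every mine chooses the same x, so Σ_{j≠i} x_j = 4x. The condition becomes 186 − 8x = 0, giving x = 186/8 = 23.25.

23.25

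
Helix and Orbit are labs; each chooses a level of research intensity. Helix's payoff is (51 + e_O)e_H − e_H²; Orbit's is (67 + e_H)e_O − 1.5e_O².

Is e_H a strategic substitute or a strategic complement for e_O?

strategic complements

Expanding Helix's payoff: 51e_H + e_Oe_H − e_H².
∂π/∂e_H = 51 + e_O − 2e_H = 0, so e_H = 25.5 + 0.5e_O.
The best-response slope de_H/de_O = 0.5 > 0: the reaction function is upward-sloping, so the choices are strategic complements.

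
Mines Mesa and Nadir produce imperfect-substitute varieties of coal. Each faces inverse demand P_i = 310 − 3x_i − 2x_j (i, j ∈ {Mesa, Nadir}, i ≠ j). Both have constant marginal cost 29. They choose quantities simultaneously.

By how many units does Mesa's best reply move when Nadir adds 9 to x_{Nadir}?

Mine Mesa's profit: π = x_{Mesa}(310 − 3x_{Mesa} − 2x_{Nadir}) − 29x_{Mesa}.
∂π/∂x_{Mesa} = 281 − 6x_{Mesa} − 2x_{Nadir} = 0 ⇒ x_{Mesa} = 281/6 − (1/3)x_{Nadir}.
The reaction-function slope is −1/3, so a 9-unit rise in x_{Nadir} moves x_{Mesa} by −1/3 × 9 = −3. Mesa's best response falls — the actions are strategic substitutes.

-3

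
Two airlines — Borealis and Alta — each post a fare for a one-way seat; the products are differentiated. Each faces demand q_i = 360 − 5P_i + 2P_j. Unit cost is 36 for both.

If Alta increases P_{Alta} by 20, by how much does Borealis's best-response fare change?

4

Borealis's profit: π = (P_{Borealis} − 36)(360 − 5P_{Borealis} + 2P_{Alta}).
∂π/∂P_{Borealis} = 540 − 10P_{Borealis} + 2P_{Alta} = 0 ⇒ P_{Borealis} = 54 + 0.2P_{Alta}.
The reaction-function slope is 0.2, so a 20-unit rise in P_{Alta} moves P_{Borealis} by 0.2 × 20 = 4. Borealis's best response rises — the actions are strategic complements.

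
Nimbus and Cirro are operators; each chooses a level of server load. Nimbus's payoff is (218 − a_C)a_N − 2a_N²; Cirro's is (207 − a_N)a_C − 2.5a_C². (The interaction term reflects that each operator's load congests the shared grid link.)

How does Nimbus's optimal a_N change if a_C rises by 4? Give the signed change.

-1

Expanding Nimbus's payoff: 218a_N − a_Ca_N − 2a_N².
∂π/∂a_N = 218 − a_C − 4a_N = 0, so a_N = 54.5 − 0.25a_C.
The reaction-function slope is −0.25, so a 4-unit rise in a_C moves a_N by −0.25 × 4 = −1. Nimbus's best response falls — the actions are strategic substitutes.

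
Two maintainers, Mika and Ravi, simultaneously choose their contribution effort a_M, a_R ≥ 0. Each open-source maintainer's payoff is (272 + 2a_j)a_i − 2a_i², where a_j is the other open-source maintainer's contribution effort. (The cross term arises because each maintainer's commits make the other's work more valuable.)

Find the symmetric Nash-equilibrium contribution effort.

136

Mika's payoff is (272 + 2a_R)a_M − 2a_M².
∂π/∂a_M = 272 + 2a_R − 4a_M = 0, so a_M = 68 + 0.5a_R.
Setting a_M = a_R in the reaction function: a_M = 68 + 0.5a_M, so a_M = 68 / 0.5 = 136.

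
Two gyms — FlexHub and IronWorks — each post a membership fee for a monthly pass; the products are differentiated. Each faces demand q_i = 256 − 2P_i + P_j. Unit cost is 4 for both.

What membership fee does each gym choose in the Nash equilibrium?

FlexHub's profit: π = (P_{FlexHub} − 4)(256 − 2P_{FlexHub} + P_{IronWorks}).
∂π/∂P_{FlexHub} = 264 − 4P_{FlexHub} + P_{IronWorks} = 0 ⇒ P_{FlexHub} = 66 + 0.25P_{IronWorks}.
The game is symmetric, so in equilibrium P_{IronWorks} = P_{FlexHub}: the reaction function gives 0.75P_{FlexHub} = 66, hence P_{FlexHub} = 88.

88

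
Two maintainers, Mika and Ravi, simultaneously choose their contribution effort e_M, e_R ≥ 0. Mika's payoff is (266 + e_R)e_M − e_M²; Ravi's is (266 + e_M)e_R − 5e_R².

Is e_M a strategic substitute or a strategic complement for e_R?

Expanding Mika's payoff: 266e_M + e_Re_M − e_M².
∂π/∂e_M = 266 + e_R − 2e_M = 0, so e_M = 133 + 0.5e_R.
The best-response slope de_M/de_R = 0.5 > 0: the reaction function is upward-sloping, so the choices are strategic complements.

strategic complements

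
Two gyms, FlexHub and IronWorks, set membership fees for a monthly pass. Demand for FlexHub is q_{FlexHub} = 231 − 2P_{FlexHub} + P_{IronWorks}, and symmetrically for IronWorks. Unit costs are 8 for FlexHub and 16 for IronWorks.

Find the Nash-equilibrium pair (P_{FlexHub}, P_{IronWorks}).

FlexHub's profit: π = (P_{FlexHub} − 8)(231 − 2P_{FlexHub} + P_{IronWorks}).
∂π/∂P_{FlexHub} = 247 − 4P_{FlexHub} + P_{IronWorks} = 0 ⇒ P_{FlexHub} = 61.75 + 0.25P_{IronWorks}.
Similarly P_{IronWorks} = 65.75 + 0.25P_{FlexHub}.
Solving the two reaction functions simultaneously: (1 − (0.25)(0.25))P_{FlexHub} = 61.75 + 0.25·65.75, so 0.9375P_{FlexHub} = 78.1875 and P_{FlexHub} = 83.4.
Then P_{IronWorks} = 65.75 + 0.25·83.4 = 86.6.

83.4, 86.6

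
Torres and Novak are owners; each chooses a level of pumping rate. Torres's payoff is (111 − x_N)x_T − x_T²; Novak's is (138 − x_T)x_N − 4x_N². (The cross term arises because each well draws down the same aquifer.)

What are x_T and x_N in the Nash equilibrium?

Expanding Torres's payoff: 111x_T − x_Nx_T − x_T².
∂π/∂x_T = 111 − x_N − 2x_T = 0, so x_T = 55.5 − 0.5x_N.
Likewise for Novak: x_N = 17.25 − 0.125x_T.
Substituting the second reaction function into the first: x_T = 55.5 − 0.5(17.25 − 0.125x_T), which gives 0.9375x_T = 46.875 ⇒ x_T = 50.
Then x_N = 17.25 − 0.125·50 = 11.

50, 11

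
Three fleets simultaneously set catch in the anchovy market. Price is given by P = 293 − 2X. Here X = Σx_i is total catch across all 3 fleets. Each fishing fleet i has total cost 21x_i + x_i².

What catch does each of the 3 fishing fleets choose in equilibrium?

A representative fishing fleet's profit is π_i = x_i(293 − 2X) − 21x_i − x_i², with X = x_i + Σ_{j≠i} x_j.
First-order condition: 272 − 6x_i − 2Σ_{j≠i} x_j = 0.
Imposing symmetry (x_j = x for all j) turns Σ_{j≠i} x_j into 2x, so 272 = 10x and x = 27.2.

27.2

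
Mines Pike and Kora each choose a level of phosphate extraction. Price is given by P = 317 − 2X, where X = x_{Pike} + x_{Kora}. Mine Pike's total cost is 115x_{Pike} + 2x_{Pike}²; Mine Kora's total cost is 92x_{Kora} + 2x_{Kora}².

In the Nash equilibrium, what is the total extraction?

42.7

Mine Pike's profit: π = x_{Pike}(317 − 2(x_{Pike} + x_{Kora})) − 115x_{Pike} − 2x_{Pike}².
∂π/∂x_{Pike} = 202 − 8x_{Pike} − 2x_{Kora} = 0, so x_{Pike} = 25.25 − 0.25x_{Kora}.
By the same steps for Kora: x_{Kora} = 28.125 − 0.25x_{Pike}.
Substituting the second reaction function into the first: x_{Pike} = 25.25 − 0.25(28.125 − 0.25x_{Pike}), which gives 0.9375x_{Pike} = 583/32 ⇒ x_{Pike} = 583/30.
Then x_{Kora} = 28.125 − 0.25·(583/30) = 349/15.
Total extraction: 583/30 + 349/15 = 42.7.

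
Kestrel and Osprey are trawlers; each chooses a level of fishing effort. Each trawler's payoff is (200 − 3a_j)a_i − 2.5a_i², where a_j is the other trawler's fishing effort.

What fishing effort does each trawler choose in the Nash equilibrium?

25

Kestrel's payoff is (200 − 3a_O)a_K − 2.5a_K².
∂π/∂a_K = 200 − 3a_O − 5a_K = 0, so a_K = 40 − 0.6a_O.
Setting a_K = a_O in the reaction function: a_K = 40 − 0.6a_K, so a_K = 40 / 1.6 = 25.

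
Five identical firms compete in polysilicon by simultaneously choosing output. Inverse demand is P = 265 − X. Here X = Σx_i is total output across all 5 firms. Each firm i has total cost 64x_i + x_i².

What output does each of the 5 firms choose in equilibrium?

A representative firm's profit is π_i = x_i(265 − X) − 64x_i − x_i², with X = x_i + Σ_{j≠i} x_j.
First-order condition: 201 − 4x_i − Σ_{j≠i} x_j = 0.
In a symmetric equilibrium every firm chooses the same x, so Σ_{j≠i} x_j = 4x. The condition becomes 201 − 8x = 0, giving x = 201/8 = 25.125.

25.125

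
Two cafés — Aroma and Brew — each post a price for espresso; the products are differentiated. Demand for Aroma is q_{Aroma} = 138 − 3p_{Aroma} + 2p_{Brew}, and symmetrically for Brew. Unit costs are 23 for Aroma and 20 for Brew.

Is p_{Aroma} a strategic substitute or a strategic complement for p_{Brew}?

strategic complements

Aroma's profit: π = (p_{Aroma} − 23)(138 − 3p_{Aroma} + 2p_{Brew}).
∂π/∂p_{Aroma} = 207 − 6p_{Aroma} + 2p_{Brew} = 0 ⇒ p_{Aroma} = 34.5 + (1/3)p_{Brew}.
The best-response slope dp_{Aroma}/dp_{Brew} = 1/3 > 0: the reaction function is upward-sloping, so the choices are strategic complements.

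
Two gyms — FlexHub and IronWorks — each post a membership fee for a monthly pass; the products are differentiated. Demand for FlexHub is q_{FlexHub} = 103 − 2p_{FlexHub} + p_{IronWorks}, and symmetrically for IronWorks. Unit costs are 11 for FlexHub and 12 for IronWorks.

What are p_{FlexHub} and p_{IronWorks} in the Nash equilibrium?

41.8, 42.2

FlexHub's profit: π = (p_{FlexHub} − 11)(103 − 2p_{FlexHub} + p_{IronWorks}).
∂π/∂p_{FlexHub} = 125 − 4p_{FlexHub} + p_{IronWorks} = 0 ⇒ p_{FlexHub} = 31.25 + 0.25p_{IronWorks}.
Similarly p_{IronWorks} = 31.75 + 0.25p_{FlexHub}.
Solving the two reaction functions simultaneously: (1 − (0.25)(0.25))p_{FlexHub} = 31.25 + 0.25·31.75, so 0.9375p_{FlexHub} = 39.1875 and p_{FlexHub} = 41.8.
Then p_{IronWorks} = 31.75 + 0.25·41.8 = 42.2.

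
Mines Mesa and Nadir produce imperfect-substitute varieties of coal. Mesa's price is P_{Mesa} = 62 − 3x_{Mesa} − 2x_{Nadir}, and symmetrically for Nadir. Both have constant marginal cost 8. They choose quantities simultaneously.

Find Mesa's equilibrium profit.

136.6875

Mine Mesa's profit: π = x_{Mesa}(62 − 3x_{Mesa} − 2x_{Nadir}) − 8x_{Mesa}.
∂π/∂x_{Mesa} = 54 − 6x_{Mesa} − 2x_{Nadir} = 0 ⇒ x_{Mesa} = 9 − (1/3)x_{Nadir}.
By symmetry x_{Nadir} = x_{Mesa}; substituting into the reaction function, (4/3)x_{Mesa} = 9 and x_{Mesa} = 6.75.
P_{Mesa} = 62 − 3·6.75 − 2·6.75 = 28.25.
Profit = (28.25 − 8)·6.75 = 136.6875.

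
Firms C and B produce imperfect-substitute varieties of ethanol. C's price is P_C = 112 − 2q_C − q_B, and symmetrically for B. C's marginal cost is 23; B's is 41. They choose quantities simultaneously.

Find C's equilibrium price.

61

Firm C's profit: π = q_C(112 − 2q_C − q_B) − 23q_C.
∂π/∂q_C = 89 − 4q_C − q_B = 0 ⇒ q_C = 22.25 − 0.25q_B.
Similarly q_B = 17.75 − 0.25q_C.
Solving the two reaction functions simultaneously: (1 − (−0.25)(−0.25))q_C = 22.25 − 0.25·17.75, so 0.9375q_C = 17.8125 and q_C = 19.
Then q_B = 17.75 − 0.25·19 = 13.
P_C = 112 − 2·19 − 13 = 61.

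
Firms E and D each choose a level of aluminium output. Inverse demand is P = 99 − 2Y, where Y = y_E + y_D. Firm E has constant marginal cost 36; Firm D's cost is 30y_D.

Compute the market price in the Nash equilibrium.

55

Firm E's profit: π = y_E(99 − 2(y_E + y_D)) − 36y_E.
∂π/∂y_E = 63 − 4y_E − 2y_D = 0, so y_E = 15.75 − 0.5y_D.
By the same steps for D: y_D = 17.25 − 0.5y_E.
Solving the two reaction functions simultaneously: (1 − (−0.5)(−0.5))y_E = 15.75 − 0.5·17.25, so 0.75y_E = 7.125 and y_E = 9.5.
Then y_D = 17.25 − 0.5·9.5 = 12.5.
Equilibrium price: P = 99 − 2·22 = 55.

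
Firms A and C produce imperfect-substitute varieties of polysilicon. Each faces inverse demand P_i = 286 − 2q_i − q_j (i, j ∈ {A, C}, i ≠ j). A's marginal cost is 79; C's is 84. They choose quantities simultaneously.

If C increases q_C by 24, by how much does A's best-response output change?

Firm A's profit: π = q_A(286 − 2q_A − q_C) − 79q_A.
∂π/∂q_A = 207 − 4q_A − q_C = 0 ⇒ q_A = 51.75 − 0.25q_C.
The reaction-function slope is −0.25, so a 24-unit rise in q_C moves q_A by −0.25 × 24 = −6. A's best response falls — the actions are strategic substitutes.

-6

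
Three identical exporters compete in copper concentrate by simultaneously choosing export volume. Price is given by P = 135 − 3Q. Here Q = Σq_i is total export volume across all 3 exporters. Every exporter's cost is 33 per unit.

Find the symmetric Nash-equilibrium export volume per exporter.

A representative exporter's profit is π_i = q_i(135 − 3Q) − 33q_i, with Q = q_i + Σ_{j≠i} q_j.
First-order condition: 102 − 6q_i − 3Σ_{j≠i} q_j = 0.
With identical exporters, set every q_j = q: then 102 − 6q − 6q = 0, i.e. q = 102/12 = 8.5.

8.5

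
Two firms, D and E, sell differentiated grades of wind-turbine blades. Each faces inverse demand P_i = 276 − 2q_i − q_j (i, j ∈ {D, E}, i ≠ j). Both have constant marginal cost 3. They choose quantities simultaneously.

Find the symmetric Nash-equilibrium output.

54.6

Firm D's profit: π = q_D(276 − 2q_D − q_E) − 3q_D.
∂π/∂q_D = 273 − 4q_D − q_E = 0 ⇒ q_D = 68.25 − 0.25q_E.
The game is symmetric, so in equilibrium q_E = q_D: the reaction function gives 1.25q_D = 68.25, hence q_D = 54.6.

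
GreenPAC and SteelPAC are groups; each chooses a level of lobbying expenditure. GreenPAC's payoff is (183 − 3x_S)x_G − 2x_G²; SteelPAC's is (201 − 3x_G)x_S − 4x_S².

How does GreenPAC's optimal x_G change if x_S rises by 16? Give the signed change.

Expanding GreenPAC's payoff: 183x_G − 3x_Sx_G − 2x_G².
∂π/∂x_G = 183 − 3x_S − 4x_G = 0, so x_G = 45.75 − 0.75x_S.
The reaction-function slope is −0.75, so a 16-unit rise in x_S moves x_G by −0.75 × 16 = −12. GreenPAC's best response falls — the actions are strategic substitutes.

-12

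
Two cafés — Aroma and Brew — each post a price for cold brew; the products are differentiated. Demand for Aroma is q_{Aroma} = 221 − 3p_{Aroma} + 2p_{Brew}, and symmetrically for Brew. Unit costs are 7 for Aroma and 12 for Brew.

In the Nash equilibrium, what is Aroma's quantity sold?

Aroma's profit: π = (p_{Aroma} − 7)(221 − 3p_{Aroma} + 2p_{Brew}).
∂π/∂p_{Aroma} = 242 − 6p_{Aroma} + 2p_{Brew} = 0 ⇒ p_{Aroma} = 121/3 + (1/3)p_{Brew}.
Similarly p_{Brew} = 257/6 + (1/3)p_{Aroma}.
Solving the two reaction functions simultaneously: (1 − (1/3)(1/3))p_{Aroma} = 121/3 + (1/3)·(257/6), so (8/9)p_{Aroma} = 983/18 and p_{Aroma} = 61.4375.
Then p_{Brew} = 257/6 + (1/3)·61.4375 = 63.3125.
q_{Aroma} = 221 − 3·61.4375 + 2·63.3125 = 163.3125.

163.3125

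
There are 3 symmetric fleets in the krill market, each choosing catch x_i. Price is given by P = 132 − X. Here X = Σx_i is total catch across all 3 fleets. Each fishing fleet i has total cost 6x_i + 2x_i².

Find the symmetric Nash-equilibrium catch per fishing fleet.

A representative fishing fleet's profit is π_i = x_i(132 − X) − 6x_i − 2x_i², with X = x_i + Σ_{j≠i} x_j.
First-order condition: 126 − 6x_i − Σ_{j≠i} x_j = 0.
In a symmetric equilibrium every fishing fleet chooses the same x, so Σ_{j≠i} x_j = 2x. The condition becomes 126 − 8x = 0, giving x = 126/8 = 15.75.

15.75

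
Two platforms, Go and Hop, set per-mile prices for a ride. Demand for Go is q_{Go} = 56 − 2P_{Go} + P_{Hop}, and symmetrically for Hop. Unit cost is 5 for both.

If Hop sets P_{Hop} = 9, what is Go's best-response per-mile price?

18.75

Go's profit: π = (P_{Go} − 5)(56 − 2P_{Go} + P_{Hop}).
∂π/∂P_{Go} = 66 − 4P_{Go} + P_{Hop} = 0 ⇒ P_{Go} = 16.5 + 0.25P_{Hop}.
At P_{Hop} = 9: P_{Go} = 16.5 + 0.25·9 = 18.75.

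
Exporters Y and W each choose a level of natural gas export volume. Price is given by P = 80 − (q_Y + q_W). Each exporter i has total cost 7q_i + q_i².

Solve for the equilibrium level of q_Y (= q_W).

14.6

Exporter Y's profit: π = q_Y(80 − (q_Y + q_W)) − 7q_Y − q_Y².
∂π/∂q_Y = 73 − 4q_Y − q_W = 0, so q_Y = 18.25 − 0.25q_W.
By symmetry q_W = q_Y; substituting into the reaction function, 1.25q_Y = 18.25 and q_Y = 14.6.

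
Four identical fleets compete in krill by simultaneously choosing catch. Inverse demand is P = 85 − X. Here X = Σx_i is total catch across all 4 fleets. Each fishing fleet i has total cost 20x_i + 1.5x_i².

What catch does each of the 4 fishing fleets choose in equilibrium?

8.125

A representative fishing fleet's profit is π_i = x_i(85 − X) − 20x_i − 1.5x_i², with X = x_i + Σ_{j≠i} x_j.
First-order condition: 65 − 5x_i − Σ_{j≠i} x_j = 0.
With identical fishing fleets, set every x_j = x: then 65 − 5x − 3x = 0, i.e. x = 65/8 = 8.125.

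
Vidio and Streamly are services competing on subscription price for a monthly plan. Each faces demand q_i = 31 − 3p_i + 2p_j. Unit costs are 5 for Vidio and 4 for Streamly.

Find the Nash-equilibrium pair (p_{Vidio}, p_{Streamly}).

Vidio's profit: π = (p_{Vidio} − 5)(31 − 3p_{Vidio} + 2p_{Streamly}).
∂π/∂p_{Vidio} = 46 − 6p_{Vidio} + 2p_{Streamly} = 0 ⇒ p_{Vidio} = 23/3 + (1/3)p_{Streamly}.
Similarly p_{Streamly} = 43/6 + (1/3)p_{Vidio}.
Plugging p_{Streamly} into Vidio's best response: p_{Vidio} = 23/3 + (1/3)(43/6 + (1/3)p_{Vidio}) ⇒ (8/9)p_{Vidio} = 181/18, so p_{Vidio} = 11.3125.
Then p_{Streamly} = 43/6 + (1/3)·11.3125 = 10.9375.

11.3125, 10.9375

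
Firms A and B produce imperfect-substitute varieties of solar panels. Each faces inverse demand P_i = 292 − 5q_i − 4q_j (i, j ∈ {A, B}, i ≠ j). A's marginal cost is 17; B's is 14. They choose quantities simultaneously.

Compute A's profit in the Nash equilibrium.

1901.25

Firm A's profit: π = q_A(292 − 5q_A − 4q_B) − 17q_A.
∂π/∂q_A = 275 − 10q_A − 4q_B = 0 ⇒ q_A = 27.5 − 0.4q_B.
Similarly q_B = 27.8 − 0.4q_A.
Solving the two reaction functions simultaneously: (1 − (−0.4)(−0.4))q_A = 27.5 − 0.4·27.8, so 0.84q_A = 16.38 and q_A = 19.5.
Then q_B = 27.8 − 0.4·19.5 = 20.
P_A = 292 − 5·19.5 − 4·20 = 114.5.
Profit = (114.5 − 17)·19.5 = 1901.25.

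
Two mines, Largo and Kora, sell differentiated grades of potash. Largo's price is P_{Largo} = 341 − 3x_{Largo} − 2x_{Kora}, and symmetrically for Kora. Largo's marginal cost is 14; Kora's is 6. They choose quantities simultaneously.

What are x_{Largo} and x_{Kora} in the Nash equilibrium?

40.375, 42.375

Mine Largo's profit: π = x_{Largo}(341 − 3x_{Largo} − 2x_{Kora}) − 14x_{Largo}.
∂π/∂x_{Largo} = 327 − 6x_{Largo} − 2x_{Kora} = 0 ⇒ x_{Largo} = 54.5 − (1/3)x_{Kora}.
Similarly x_{Kora} = 335/6 − (1/3)x_{Largo}.
Substituting the second reaction function into the first: x_{Largo} = 54.5 − (1/3)(335/6 − (1/3)x_{Largo}), which gives (8/9)x_{Largo} = 323/9 ⇒ x_{Largo} = 40.375.
Then x_{Kora} = 335/6 − (1/3)·40.375 = 42.375.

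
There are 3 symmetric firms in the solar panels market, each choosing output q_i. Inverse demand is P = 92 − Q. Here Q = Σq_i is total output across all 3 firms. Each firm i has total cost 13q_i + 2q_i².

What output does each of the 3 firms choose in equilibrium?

9.875

A representative firm's profit is π_i = q_i(92 − Q) − 13q_i − 2q_i², with Q = q_i + Σ_{j≠i} q_j.
First-order condition: 79 − 6q_i − Σ_{j≠i} q_j = 0.
With identical firms, set every q_j = q: then 79 − 6q − 2q = 0, i.e. q = 79/8 = 9.875.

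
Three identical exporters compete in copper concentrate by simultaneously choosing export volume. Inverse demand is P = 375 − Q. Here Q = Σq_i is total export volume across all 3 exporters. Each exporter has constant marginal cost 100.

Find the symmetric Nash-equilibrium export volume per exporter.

A representative exporter's profit is π_i = q_i(375 − Q) − 100q_i, with Q = q_i + Σ_{j≠i} q_j.
First-order condition: 275 − 2q_i − Σ_{j≠i} q_j = 0.
Imposing symmetry (q_j = q for all j) turns Σ_{j≠i} q_j into 2q, so 275 = 4q and q = 68.75.

68.75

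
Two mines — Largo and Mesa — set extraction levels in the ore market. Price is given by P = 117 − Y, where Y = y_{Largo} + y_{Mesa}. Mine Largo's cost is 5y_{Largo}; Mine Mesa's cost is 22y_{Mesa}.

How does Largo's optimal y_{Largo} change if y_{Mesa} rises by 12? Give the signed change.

-6

Mine Largo's profit: π = y_{Largo}(117 − (y_{Largo} + y_{Mesa})) − 5y_{Largo}.
∂π/∂y_{Largo} = 112 − 2y_{Largo} − y_{Mesa} = 0, so y_{Largo} = 56 − 0.5y_{Mesa}.
The reaction-function slope is −0.5, so a 12-unit rise in y_{Mesa} moves y_{Largo} by −0.5 × 12 = −6. Largo's best response falls — the actions are strategic substitutes.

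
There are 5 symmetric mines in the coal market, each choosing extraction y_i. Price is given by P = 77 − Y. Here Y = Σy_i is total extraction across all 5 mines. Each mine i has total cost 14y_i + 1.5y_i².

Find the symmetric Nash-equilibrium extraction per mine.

7

A representative mine's profit is π_i = y_i(77 − Y) − 14y_i − 1.5y_i², with Y = y_i + Σ_{j≠i} y_j.
First-order condition: 63 − 5y_i − Σ_{j≠i} y_j = 0.
With identical mines, set every y_j = y: then 63 − 5y − 4y = 0, i.e. y = 63/9 = 7.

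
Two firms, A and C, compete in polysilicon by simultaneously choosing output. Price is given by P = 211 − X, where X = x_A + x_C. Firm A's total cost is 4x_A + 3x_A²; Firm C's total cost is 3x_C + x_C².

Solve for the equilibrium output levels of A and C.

Firm A's profit: π = x_A(211 − (x_A + x_C)) − 4x_A − 3x_A².
∂π/∂x_A = 207 − 8x_A − x_C = 0, so x_A = 25.875 − 0.125x_C.
For C: ∂π/∂x_C = 208 − 4x_C − x_A = 0 ⇒ x_C = 52 − 0.25x_A.
Solving the two reaction functions simultaneously: (1 − (−0.125)(−0.25))x_A = 25.875 − 0.125·52, so (31/32)x_A = 19.375 and x_A = 20.
Then x_C = 52 − 0.25·20 = 47.

20, 47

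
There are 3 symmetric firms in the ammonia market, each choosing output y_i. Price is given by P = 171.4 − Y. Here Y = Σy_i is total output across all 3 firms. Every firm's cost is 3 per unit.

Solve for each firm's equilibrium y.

A representative firm's profit is π_i = y_i(171.4 − Y) − 3y_i, with Y = y_i + Σ_{j≠i} y_j.
First-order condition: 168.4 − 2y_i − Σ_{j≠i} y_j = 0.
With identical firms, set every y_j = y: then 168.4 − 2y − 2y = 0, i.e. y = 168.4/4 = 42.1.

42.1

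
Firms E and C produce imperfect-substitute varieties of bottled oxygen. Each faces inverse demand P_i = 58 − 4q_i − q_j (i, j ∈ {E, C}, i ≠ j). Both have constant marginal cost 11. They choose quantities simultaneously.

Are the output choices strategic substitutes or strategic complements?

Firm E's profit: π = q_E(58 − 4q_E − q_C) − 11q_E.
∂π/∂q_E = 47 − 8q_E − q_C = 0 ⇒ q_E = 5.875 − 0.125q_C.
The best-response slope dq_E/dq_C = −0.125 < 0: the reaction function is downward-sloping, so the choices are strategic substitutes.

strategic substitutes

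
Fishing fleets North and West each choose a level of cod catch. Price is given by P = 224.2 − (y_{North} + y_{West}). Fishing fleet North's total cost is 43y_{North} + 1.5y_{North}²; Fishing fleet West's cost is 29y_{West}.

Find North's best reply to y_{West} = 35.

29.24

Fishing fleet North's profit: π = y_{North}(224.2 − (y_{North} + y_{West})) − 43y_{North} − 1.5y_{North}².
∂π/∂y_{North} = 181.2 − 5y_{North} − y_{West} = 0, so y_{North} = 36.24 − 0.2y_{West}.
At y_{West} = 35: y_{North} = 36.24 − 0.2·35 = 29.24.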